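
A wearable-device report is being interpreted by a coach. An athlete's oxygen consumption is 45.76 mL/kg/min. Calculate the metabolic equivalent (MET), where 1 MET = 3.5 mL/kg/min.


MET = VO2 / 3.5
= 45.76 / 3.5
= 13.07 METs

13.07 METs


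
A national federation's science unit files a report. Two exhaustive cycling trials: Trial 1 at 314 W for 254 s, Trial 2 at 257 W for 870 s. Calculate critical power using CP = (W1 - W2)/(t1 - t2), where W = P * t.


W1 = 314 * 254 = 79756 J
W2 = 257 * 870 = 223590 J
CP = (79756 - 223590) / (254 - 870)
= -143834 / -616
= 233.5 W

233.5 W


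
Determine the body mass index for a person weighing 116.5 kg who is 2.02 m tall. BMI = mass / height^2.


BMI = mass / height^2
= 116.5 / 2.02^2
= 116.5 / 4.0804
= 28.55 kg/m^2

28.55 kg/m^2


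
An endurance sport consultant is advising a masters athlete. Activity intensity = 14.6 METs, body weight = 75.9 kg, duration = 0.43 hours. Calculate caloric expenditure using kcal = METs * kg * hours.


kcal = 14.6 * 75.9 * 0.43
= 1108.14 * 0.43
= 476.5 kcal

476.5 kcal


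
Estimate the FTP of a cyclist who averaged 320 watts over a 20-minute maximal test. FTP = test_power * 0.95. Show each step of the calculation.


FTP = 320 * 0.95 = 304.0 W

304.0 W


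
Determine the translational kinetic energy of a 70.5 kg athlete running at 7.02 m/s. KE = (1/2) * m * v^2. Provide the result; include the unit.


KE = 0.5 * m * v^2
= 0.5 * 70.5 * 7.02^2
= 0.5 * 70.5 * 49.2804
= 1737.13 J

1737.13 J


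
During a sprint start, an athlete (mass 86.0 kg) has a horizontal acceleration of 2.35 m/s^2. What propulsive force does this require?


Propulsive force = mass * acceleration
= 86.0 kg * 2.35 m/s^2
= 202.1 N

202.1 N


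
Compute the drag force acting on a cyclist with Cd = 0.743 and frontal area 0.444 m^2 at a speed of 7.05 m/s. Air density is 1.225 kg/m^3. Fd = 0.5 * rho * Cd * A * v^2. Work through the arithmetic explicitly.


Step 1: v^2 = 49.7025
Step 2: Fd = 0.5 * 1.225 * 0.743 * 0.444 * 49.7025
= 10.043 N

10.043 N


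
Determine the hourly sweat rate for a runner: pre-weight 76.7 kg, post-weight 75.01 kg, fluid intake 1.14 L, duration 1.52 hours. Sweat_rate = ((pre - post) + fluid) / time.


Mass lost = 76.7 - 75.01 = 1.69 kg
Add fluid consumed: 1.69 + 1.14 = 2.83 L total sweat
Sweat rate = 2.83 / 1.52 = 1.862 L/h

1.862 L/h


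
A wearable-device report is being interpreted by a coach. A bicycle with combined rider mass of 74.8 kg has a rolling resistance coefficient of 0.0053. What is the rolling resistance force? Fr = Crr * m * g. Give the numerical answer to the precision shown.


Fr = 0.0053 * 74.8 * 9.81
= 0.39644 * 9.81
= 3.889 N

3.889 N


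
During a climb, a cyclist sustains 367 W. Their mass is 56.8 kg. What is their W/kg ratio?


Power-to-weight = 367 W / 56.8 kg
= 6.461 W/kg

6.461 W/kg


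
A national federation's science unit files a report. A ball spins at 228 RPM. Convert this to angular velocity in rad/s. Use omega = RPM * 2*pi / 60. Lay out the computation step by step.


omega = 228 * 2 * pi / 60
= 228 * 6.28318531 / 60
= 1432.566 / 60
= 23.876 rad/s

23.876 rad/s


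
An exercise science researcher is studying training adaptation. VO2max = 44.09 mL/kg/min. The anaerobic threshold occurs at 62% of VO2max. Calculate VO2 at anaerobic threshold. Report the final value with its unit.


AT fraction = 62 / 100 = 0.62
AT VO2 = 44.09 * 0.62
= 27.34 mL/kg/min

27.34 mL/kg/min


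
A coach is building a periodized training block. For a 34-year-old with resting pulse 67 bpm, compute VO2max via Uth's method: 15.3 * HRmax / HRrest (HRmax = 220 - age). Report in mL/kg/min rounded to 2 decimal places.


Step 1: HRmax = 220 - 34 = 186 bpm
Step 2: Ratio = 186 / 67 = 2.7761
Step 3: VO2max = 15.3 * 2.7761 = 42.47 mL/kg/min

42.47 mL/kg/min


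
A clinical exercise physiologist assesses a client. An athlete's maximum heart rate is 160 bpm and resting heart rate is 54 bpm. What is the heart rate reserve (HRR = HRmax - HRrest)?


HRR = HRmax - HRrest
= 160 - 54
= 106 bpm

106 bpm


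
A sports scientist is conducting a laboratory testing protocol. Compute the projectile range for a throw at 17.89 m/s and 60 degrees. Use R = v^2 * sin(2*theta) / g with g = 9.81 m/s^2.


Two times the angle = 120 degrees
sin(120) = 0.866025
R = 320.0521 * 0.866025 / 9.81 = 28.254 m

28.254 m


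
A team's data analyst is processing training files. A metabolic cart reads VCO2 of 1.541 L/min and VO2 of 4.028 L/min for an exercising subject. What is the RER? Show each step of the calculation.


RER = VCO2 / VO2 = 1.541 / 4.028 = 0.3826

0.3826


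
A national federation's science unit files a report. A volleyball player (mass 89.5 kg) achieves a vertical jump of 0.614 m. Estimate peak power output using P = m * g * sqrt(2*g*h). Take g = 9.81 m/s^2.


2 * g * h = 2 * 9.81 * 0.614 = 12.04668
sqrt(12.04668) = 3.470833 m/s
P = 89.5 * 9.81 * 3.470833 = 3047.37 W

3047.37 W


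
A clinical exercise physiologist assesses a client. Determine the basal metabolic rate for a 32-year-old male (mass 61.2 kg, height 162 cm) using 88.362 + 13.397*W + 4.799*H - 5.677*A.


BMR = 88.362 + 13.397*61.2 + 4.799*162 - 5.677*32
= 1504.03 kcal/day

1504.03 kcal/day


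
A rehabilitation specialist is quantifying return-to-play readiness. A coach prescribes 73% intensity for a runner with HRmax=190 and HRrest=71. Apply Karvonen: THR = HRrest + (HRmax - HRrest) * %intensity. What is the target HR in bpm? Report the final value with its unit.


Heart rate reserve = 190 - 71 = 119
Intensity fraction = 73 / 100 = 0.73
THR = 71 + 119 * 0.73 = 157.87 bpm

157.87 bpm


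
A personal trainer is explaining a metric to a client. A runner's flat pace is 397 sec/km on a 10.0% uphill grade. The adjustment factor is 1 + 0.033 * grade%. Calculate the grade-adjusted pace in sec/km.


Factor = 1 + 0.033 * 10.0 = 1.33
Adjusted pace = 397 * 1.33
= 528.01 sec/km

528.01 s/km


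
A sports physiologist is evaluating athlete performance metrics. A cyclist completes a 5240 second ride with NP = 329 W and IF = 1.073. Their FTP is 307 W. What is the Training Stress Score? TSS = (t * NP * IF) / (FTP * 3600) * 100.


t * NP * IF = 5240 * 329 * 1.073 = 1849809.08
FTP * 3600 = 1105200
TSS = (1849809.08 / 1105200) * 100 = 167.37

167.37 TSS


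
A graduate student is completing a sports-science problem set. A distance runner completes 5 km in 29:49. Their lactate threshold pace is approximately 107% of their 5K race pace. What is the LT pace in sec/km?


Convert to seconds: 29 min 49 s = 1789 s
Pace per km = 1789 / 5 = 357.8 s/km
LT pace = 357.8 * 1.07 = 382.85 s/km

382.85 s/km


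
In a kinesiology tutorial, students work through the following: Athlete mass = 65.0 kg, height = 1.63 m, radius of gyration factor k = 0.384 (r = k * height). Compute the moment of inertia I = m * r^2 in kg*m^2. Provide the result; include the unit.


r = k * height = 0.384 * 1.63 = 0.62592 m
r^2 = 0.62592^2 = 0.391776
I = 65.0 * 0.391776 = 25.465 kg*m^2

25.465 kg*m^2


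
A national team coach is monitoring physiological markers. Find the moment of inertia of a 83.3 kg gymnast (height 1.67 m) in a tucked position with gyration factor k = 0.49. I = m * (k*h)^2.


Radius of gyration = 0.49 * 1.67 = 0.8183 m
I = 83.3 * 0.8183^2
= 83.3 * 0.669615
= 55.779 kg*m^2

55.779 kg*m^2


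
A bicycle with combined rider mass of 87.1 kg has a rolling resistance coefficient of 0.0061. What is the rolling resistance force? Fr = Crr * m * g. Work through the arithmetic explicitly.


Fr = 0.0061 * 87.1 * 9.81
= 0.53131 * 9.81
= 5.212 N

5.212 N


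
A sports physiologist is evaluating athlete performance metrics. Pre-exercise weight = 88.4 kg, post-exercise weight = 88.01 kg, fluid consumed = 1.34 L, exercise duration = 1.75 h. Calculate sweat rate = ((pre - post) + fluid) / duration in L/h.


Weight loss = 88.4 - 88.01 = 0.39 kg (approx L)
Total sweat = 0.39 + 1.34 = 1.73 L
Sweat rate = 1.73 / 1.75 = 0.989 L/h

0.989 L/h


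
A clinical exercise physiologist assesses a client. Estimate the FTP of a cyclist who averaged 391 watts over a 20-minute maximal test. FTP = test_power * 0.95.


FTP = 391 * 0.95 = 371.45 W

371.45 W


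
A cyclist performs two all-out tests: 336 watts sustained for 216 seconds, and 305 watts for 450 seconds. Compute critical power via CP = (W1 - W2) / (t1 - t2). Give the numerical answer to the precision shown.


W1 = P1 * t1 = 336 * 216 = 72576 J
W2 = P2 * t2 = 305 * 450 = 137250 J
CP = (72576 - 137250) / (216 - 450)
= 276.38 W

276.38 W


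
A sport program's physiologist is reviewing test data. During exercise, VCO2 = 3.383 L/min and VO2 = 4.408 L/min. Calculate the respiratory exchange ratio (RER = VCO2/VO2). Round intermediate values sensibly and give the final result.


RER = VCO2 / VO2
= 3.383 / 4.408
= 0.7675

0.7675


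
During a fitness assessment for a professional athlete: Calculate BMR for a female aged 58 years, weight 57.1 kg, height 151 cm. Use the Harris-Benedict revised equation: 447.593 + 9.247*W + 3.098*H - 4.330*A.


Substituting values:
W term = 9.247 * 57.1 = 528.0037
H term = 3.098 * 151 = 467.798
A term = 4.330 * 58 = 251.14
BMR = 1192.25 kcal/day

1192.25 kcal/day


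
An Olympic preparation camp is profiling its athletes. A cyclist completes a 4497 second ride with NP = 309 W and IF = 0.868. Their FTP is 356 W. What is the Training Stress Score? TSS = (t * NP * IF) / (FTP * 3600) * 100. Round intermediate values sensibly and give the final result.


t * NP * IF = 4497 * 309 * 0.868 = 1206149.364
FTP * 3600 = 1281600
TSS = (1206149.364 / 1281600) * 100 = 94.11

94.11 TSS


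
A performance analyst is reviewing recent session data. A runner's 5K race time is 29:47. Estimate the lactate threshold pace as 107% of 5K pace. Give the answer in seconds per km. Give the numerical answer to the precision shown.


Total race time = 29*60 + 47 = 1787 seconds
5K pace = 1787 / 5 = 357.4 sec/km
LT pace = 357.4 * 1.07 = 382.42 sec/km

382.42 s/km


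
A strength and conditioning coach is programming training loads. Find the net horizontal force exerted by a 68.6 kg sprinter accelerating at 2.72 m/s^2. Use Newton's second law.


Newton's second law: F = m * a
F = 68.6 * 2.72 = 186.59 N

186.59 N


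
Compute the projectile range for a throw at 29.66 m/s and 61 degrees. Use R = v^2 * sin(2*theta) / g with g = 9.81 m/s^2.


Two times the angle = 122 degrees
sin(122) = 0.848048
R = 879.7156 * 0.848048 / 9.81 = 76.049 m

76.049 m


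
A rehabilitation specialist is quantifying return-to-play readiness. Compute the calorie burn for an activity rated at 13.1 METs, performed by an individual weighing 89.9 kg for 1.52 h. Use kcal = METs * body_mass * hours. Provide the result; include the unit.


Product of METs and mass = 13.1 * 89.9 = 1177.69
Total kcal = 1177.69 * 1.52 = 1790.09 kcal

1790.09 kcal


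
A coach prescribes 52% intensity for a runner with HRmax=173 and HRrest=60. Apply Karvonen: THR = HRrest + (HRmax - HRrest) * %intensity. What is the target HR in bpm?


Heart rate reserve = 173 - 60 = 113
Intensity fraction = 52 / 100 = 0.52
THR = 60 + 113 * 0.52 = 118.76 bpm

118.76 bpm


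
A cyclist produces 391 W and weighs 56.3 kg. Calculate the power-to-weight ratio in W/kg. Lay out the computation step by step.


P/W = power / mass
= 391 / 56.3
= 6.945 W/kg

6.945 W/kg


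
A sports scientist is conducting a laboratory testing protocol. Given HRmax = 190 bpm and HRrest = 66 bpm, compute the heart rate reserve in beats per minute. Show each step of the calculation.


Heart rate reserve = maximum HR minus resting HR
HRR = 190 - 66 = 124 bpm

124 bpm


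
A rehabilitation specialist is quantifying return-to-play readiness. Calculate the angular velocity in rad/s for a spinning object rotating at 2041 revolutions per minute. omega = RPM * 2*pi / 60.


omega = RPM * 2*pi / 60
= 2041 * 6.28318531 / 60
= 213.733 rad/s

213.733 rad/s


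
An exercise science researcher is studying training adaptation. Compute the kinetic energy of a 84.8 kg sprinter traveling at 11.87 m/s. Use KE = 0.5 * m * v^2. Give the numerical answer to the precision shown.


Velocity squared = 140.8969
KE = 0.5 * 84.8 * 140.8969 = 5974.03 J

5974.03 J


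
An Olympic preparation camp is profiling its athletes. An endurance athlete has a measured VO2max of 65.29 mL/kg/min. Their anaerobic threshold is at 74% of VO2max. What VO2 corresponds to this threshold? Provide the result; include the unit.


Anaerobic threshold VO2 = VO2max * 74%
= 65.29 * 0.74
= 48.31 mL/kg/min

48.31 mL/kg/min


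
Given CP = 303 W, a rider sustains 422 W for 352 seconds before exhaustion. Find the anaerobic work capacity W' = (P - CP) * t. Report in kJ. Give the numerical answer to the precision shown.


Excess power = 422 - 303 = 119 W
Work above CP = 119 * 352 = 41888 J
W' = 41.888 kJ

41.888 kJ


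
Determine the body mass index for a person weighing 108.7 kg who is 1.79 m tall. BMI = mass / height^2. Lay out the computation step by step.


BMI = mass / height^2
= 108.7 / 1.79^2
= 108.7 / 3.2041
= 33.93 kg/m^2

33.93 kg/m^2


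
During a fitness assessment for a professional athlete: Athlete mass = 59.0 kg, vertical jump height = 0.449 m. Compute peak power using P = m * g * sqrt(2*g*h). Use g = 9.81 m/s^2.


sqrt(2 * 9.81 * 0.449) = sqrt(8.80938) = 2.96806 m/s
P = 59.0 * 9.81 * 2.96806
= 1717.88 W

1717.88 W


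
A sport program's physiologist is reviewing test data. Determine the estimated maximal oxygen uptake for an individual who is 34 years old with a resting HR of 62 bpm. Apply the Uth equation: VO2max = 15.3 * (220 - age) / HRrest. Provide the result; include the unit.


HRmax = 220 - 34 = 186
VO2max = 15.3 * (186 / 62)
= 15.3 * 3.0
= 45.9 mL/kg/min

45.9 mL/kg/min


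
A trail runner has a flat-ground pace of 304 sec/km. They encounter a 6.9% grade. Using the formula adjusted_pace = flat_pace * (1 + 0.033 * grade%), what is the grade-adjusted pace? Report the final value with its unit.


Grade factor = 1 + 0.033 * 6.9 = 1.2277
Adjusted = 304 * 1.2277 = 373.22 sec/km

373.22 s/km


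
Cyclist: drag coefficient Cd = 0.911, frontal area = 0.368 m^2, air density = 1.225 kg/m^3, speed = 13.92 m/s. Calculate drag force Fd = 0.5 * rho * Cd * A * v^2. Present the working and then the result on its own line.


v^2 = 13.92^2 = 193.7664
Fd = 0.5 * 1.225 * 0.911 * 0.368 * 193.7664
= 39.788 N

39.788 N


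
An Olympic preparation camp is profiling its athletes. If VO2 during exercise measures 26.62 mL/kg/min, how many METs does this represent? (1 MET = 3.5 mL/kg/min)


METs = VO2 / 3.5 = 26.62 / 3.5 = 7.61

7.61 METs


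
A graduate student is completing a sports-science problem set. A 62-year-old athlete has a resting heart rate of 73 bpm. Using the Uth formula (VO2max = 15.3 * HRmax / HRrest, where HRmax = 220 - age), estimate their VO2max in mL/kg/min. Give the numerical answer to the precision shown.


HRmax = 220 - 62 = 158 bpm
Ratio = HRmax / HRrest = 158 / 73 = 2.1644
VO2max = 15.3 * 2.1644 = 33.12 mL/kg/min

33.12 mL/kg/min


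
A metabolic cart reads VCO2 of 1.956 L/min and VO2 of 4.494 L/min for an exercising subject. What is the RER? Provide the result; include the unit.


RER = VCO2 / VO2 = 1.956 / 4.494 = 0.4352

0.4352


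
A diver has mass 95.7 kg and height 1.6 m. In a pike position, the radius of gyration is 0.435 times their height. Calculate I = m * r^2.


r = 0.435 * 1.6 = 0.696 m
I = m * r^2 = 95.7 * 0.484416 = 46.359 kg*m^2

46.359 kg*m^2


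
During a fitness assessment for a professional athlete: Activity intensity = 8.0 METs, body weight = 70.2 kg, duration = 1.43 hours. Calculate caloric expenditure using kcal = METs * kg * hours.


kcal = 8.0 * 70.2 * 1.43
= 561.6 * 1.43
= 803.09 kcal

803.09 kcal


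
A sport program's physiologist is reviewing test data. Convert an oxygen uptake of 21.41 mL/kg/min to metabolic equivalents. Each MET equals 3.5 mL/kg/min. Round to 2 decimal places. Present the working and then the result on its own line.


One MET = 3.5 mL/kg/min
Number of METs = 21.41 / 3.5
= 6.12 METs

6.12 METs


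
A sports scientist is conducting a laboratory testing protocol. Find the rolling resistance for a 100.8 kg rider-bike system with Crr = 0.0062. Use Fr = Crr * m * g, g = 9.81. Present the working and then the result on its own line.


m * g = 100.8 * 9.81 = 988.848 N
Fr = 0.0062 * 988.848 = 6.131 N

6.131 N


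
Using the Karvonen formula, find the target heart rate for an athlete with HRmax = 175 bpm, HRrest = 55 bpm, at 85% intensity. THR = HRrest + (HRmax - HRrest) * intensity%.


HRR = 175 - 55 = 120
THR = 55 + 120 * 0.85
= 55 + 102.0
= 157.0 bpm

157.0 bpm


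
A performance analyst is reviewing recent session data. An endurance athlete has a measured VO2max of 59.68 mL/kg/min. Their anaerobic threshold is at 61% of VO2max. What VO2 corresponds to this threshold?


Anaerobic threshold VO2 = VO2max * 61%
= 59.68 * 0.61
= 36.4 mL/kg/min

36.4 mL/kg/min


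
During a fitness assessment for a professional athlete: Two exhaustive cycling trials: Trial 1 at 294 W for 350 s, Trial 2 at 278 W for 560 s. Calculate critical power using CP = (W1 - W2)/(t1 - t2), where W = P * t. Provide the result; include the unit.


W1 = 294 * 350 = 102900 J
W2 = 278 * 560 = 155680 J
CP = (102900 - 155680) / (350 - 560)
= -52780 / -210
= 251.33 W

251.33 W


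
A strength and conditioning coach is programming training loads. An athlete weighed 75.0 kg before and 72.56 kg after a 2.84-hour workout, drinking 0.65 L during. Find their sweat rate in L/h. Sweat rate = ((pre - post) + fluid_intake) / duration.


Body mass change = 2.44 kg
Total sweat loss = 2.44 + 0.65 = 3.09 L
Rate = 3.09 / 2.84 = 1.088 L/h

1.088 L/h


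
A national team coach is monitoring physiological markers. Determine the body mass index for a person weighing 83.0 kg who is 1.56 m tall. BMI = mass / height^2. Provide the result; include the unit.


BMI = mass / height^2
= 83.0 / 1.56^2
= 83.0 / 2.4336
= 34.11 kg/m^2

34.11 kg/m^2


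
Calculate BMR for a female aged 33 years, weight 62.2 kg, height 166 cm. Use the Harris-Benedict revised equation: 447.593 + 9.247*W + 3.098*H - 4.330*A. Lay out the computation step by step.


Substituting values:
W term = 9.247 * 62.2 = 575.1634
H term = 3.098 * 166 = 514.268
A term = 4.330 * 33 = 142.89
BMR = 1394.13 kcal/day

1394.13 kcal/day


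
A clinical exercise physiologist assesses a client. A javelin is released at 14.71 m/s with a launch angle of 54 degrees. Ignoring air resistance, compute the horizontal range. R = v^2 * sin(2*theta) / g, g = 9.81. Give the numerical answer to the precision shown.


Launch speed squared = 216.3841
sin(2 * 54 deg) = 0.951057
Range = 216.3841 * 0.951057 / 9.81
= 20.978 m

20.978 m


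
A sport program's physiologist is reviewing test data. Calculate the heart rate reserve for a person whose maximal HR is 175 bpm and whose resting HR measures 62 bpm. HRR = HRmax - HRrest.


HRmax = 175 bpm
HRrest = 62 bpm
HRR = 175 - 62 = 113 bpm

113 bpm


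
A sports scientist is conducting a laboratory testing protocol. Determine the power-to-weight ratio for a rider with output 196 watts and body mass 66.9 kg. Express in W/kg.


P/W = 196 / 66.9 = 2.93 W/kg

2.93 W/kg


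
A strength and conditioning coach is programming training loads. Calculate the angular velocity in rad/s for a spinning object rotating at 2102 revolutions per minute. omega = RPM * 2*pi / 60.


omega = RPM * 2*pi / 60
= 2102 * 6.28318531 / 60
= 220.121 rad/s

220.121 rad/s


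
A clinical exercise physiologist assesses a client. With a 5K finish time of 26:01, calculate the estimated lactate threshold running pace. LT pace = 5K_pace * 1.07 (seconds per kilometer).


Race duration = 1561 s for 5 km
Average pace = 1561 / 5 = 312.2 s/km
LT pace = 312.2 * 1.07
= 334.05 s/km

334.05 s/km


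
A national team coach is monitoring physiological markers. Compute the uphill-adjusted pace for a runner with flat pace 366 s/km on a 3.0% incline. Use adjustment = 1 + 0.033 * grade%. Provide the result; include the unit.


Adjustment factor = 1 + 0.033 * 3.0 = 1.099
Grade-adjusted pace = 366 * 1.099 = 402.23 s/km

402.23 s/km


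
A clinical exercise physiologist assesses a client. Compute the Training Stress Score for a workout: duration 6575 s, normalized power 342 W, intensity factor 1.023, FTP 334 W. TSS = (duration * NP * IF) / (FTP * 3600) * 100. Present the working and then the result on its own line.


Product = 6575 * 342 * 1.023 = 2300368.95
Base = 334 * 3600 = 1202400
TSS = 2300368.95 / 1202400 * 100 = 191.31

191.31 TSS


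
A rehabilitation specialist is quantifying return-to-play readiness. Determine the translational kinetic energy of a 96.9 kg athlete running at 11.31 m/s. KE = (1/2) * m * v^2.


KE = 0.5 * m * v^2
= 0.5 * 96.9 * 11.31^2
= 0.5 * 96.9 * 127.9161
= 6197.54 J

6197.54 J


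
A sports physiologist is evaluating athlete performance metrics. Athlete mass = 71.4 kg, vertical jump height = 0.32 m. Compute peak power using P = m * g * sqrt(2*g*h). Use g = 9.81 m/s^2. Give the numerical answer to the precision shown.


sqrt(2 * 9.81 * 0.32) = sqrt(6.2784) = 2.505674 m/s
P = 71.4 * 9.81 * 2.505674
= 1755.06 W

1755.06 W


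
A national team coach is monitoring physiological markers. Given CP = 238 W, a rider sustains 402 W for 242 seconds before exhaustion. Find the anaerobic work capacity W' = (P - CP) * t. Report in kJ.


Excess power = 402 - 238 = 164 W
Work above CP = 164 * 242 = 39688 J
W' = 39.688 kJ

39.688 kJ


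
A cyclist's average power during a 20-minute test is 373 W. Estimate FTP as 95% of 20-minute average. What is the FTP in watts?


FTP = 20-min power * 0.95
= 373 * 0.95
= 354.35 W

354.35 W


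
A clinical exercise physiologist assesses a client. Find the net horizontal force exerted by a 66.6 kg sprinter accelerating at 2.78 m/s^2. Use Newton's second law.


Newton's second law: F = m * a
F = 66.6 * 2.78 = 185.15 N

185.15 N


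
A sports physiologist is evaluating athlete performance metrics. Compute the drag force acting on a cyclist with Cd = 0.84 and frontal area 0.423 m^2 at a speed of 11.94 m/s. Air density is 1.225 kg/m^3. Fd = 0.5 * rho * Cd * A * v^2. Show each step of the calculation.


Step 1: v^2 = 142.5636
Step 2: Fd = 0.5 * 1.225 * 0.84 * 0.423 * 142.5636
= 31.027 N

31.027 N


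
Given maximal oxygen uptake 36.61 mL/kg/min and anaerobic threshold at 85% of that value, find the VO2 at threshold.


Percentage as decimal = 0.85
VO2 at AT = 36.61 * 0.85 = 31.12 mL/kg/min

31.12 mL/kg/min


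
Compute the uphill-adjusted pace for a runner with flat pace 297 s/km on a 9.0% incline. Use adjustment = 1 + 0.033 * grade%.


Adjustment factor = 1 + 0.033 * 9.0 = 1.297
Grade-adjusted pace = 297 * 1.297 = 385.21 s/km

385.21 s/km


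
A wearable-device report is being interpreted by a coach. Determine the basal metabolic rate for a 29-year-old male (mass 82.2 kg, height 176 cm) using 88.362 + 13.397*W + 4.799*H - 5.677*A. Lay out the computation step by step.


BMR = 88.362 + 13.397*82.2 + 4.799*176 - 5.677*29
= 1869.59 kcal/day

1869.59 kcal/day


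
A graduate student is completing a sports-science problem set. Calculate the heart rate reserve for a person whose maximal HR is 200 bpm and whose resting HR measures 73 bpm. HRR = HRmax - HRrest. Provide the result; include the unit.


HRmax = 200 bpm
HRrest = 73 bpm
HRR = 200 - 73 = 127 bpm

127 bpm


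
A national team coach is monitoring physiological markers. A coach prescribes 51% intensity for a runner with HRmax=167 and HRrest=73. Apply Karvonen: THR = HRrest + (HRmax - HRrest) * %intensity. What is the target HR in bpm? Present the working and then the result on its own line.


Heart rate reserve = 167 - 73 = 94
Intensity fraction = 51 / 100 = 0.51
THR = 73 + 94 * 0.51 = 120.94 bpm

120.94 bpm


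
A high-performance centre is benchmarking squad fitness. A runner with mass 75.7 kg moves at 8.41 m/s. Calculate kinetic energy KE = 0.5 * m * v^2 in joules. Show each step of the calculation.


v^2 = 8.41^2 = 70.7281
KE = 0.5 * 75.7 * 70.7281
= 2677.06 J

2677.06 J


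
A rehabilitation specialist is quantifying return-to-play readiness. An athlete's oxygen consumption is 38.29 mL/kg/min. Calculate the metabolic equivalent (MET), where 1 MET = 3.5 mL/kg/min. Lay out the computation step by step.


MET = VO2 / 3.5
= 38.29 / 3.5
= 10.94 METs

10.94 METs


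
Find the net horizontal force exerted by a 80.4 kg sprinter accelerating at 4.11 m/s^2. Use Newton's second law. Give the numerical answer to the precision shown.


Newton's second law: F = m * a
F = 80.4 * 4.11 = 330.44 N

330.44 N


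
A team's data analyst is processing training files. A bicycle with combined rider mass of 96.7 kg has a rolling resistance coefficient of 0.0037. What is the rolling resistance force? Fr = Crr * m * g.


Fr = 0.0037 * 96.7 * 9.81
= 0.35779 * 9.81
= 3.51 N

3.51 N


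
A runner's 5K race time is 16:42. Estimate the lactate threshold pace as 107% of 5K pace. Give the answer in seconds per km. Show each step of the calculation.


Total race time = 16*60 + 42 = 1002 seconds
5K pace = 1002 / 5 = 200.4 sec/km
LT pace = 200.4 * 1.07 = 214.43 sec/km

214.43 s/km


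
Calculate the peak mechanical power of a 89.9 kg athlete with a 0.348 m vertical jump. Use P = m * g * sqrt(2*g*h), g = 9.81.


First, sqrt(2gh) = sqrt(2 * 9.81 * 0.348)
= sqrt(6.82776) = 2.612998 m/s
Power = 89.9 * 9.81 * 2.612998 = 2304.45 W

2304.45 W


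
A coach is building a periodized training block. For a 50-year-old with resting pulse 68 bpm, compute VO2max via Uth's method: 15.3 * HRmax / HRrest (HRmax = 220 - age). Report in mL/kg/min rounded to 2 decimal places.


Step 1: HRmax = 220 - 50 = 170 bpm
Step 2: Ratio = 170 / 68 = 2.5
Step 3: VO2max = 15.3 * 2.5 = 38.25 mL/kg/min

38.25 mL/kg/min


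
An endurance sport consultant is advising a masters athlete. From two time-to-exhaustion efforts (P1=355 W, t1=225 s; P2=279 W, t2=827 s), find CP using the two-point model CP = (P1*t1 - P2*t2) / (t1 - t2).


Work in trial 1 = 79875 J
Work in trial 2 = 230733 J
Delta work = -150858 J
Delta time = -602 s
CP = -150858 / -602 = 250.59 W

250.59 W


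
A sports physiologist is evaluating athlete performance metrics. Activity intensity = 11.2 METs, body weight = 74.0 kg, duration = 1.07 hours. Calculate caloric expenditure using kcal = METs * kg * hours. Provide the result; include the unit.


kcal = 11.2 * 74.0 * 1.07
= 828.8 * 1.07
= 886.82 kcal

886.82 kcal


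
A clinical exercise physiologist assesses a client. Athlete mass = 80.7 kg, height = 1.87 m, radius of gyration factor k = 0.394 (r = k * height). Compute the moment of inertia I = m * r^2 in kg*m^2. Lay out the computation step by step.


r = k * height = 0.394 * 1.87 = 0.73678 m
r^2 = 0.73678^2 = 0.542845
I = 80.7 * 0.542845 = 43.808 kg*m^2

43.808 kg*m^2


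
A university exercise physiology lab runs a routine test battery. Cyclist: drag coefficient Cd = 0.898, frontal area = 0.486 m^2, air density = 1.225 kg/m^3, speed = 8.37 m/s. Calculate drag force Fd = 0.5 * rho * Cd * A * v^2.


v^2 = 8.37^2 = 70.0569
Fd = 0.5 * 1.225 * 0.898 * 0.486 * 70.0569
= 18.727 N

18.727 N


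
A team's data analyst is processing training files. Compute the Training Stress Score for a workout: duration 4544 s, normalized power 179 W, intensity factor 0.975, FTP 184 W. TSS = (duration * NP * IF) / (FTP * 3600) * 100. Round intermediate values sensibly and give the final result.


Product = 4544 * 179 * 0.975 = 793041.6
Base = 184 * 3600 = 662400
TSS = 793041.6 / 662400 * 100 = 119.72

119.72 TSS


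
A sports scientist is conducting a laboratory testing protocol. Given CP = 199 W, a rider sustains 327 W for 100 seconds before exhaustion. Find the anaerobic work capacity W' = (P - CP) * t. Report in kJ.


Excess power = 327 - 199 = 128 W
Work above CP = 128 * 100 = 12800 J
W' = 12.8 kJ

12.8 kJ


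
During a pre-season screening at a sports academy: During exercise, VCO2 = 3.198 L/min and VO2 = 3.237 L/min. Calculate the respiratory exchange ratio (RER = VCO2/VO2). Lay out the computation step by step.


RER = VCO2 / VO2
= 3.198 / 3.237
= 0.988

0.988


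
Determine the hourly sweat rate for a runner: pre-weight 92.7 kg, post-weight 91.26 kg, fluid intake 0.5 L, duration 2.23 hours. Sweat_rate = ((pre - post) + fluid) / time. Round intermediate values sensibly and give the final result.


Mass lost = 92.7 - 91.26 = 1.44 kg
Add fluid consumed: 1.44 + 0.5 = 1.94 L total sweat
Sweat rate = 1.94 / 2.23 = 0.87 L/h

0.87 L/h


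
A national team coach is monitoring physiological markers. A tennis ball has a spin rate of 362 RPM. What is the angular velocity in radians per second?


Convert RPM to rad/s: multiply by 2*pi and divide by 60
omega = 362 * 2 * pi / 60
= 37.909 rad/s

37.909 rad/s


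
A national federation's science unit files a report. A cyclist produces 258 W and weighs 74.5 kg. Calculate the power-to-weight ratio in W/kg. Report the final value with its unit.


P/W = power / mass
= 258 / 74.5
= 3.463 W/kg

3.463 W/kg


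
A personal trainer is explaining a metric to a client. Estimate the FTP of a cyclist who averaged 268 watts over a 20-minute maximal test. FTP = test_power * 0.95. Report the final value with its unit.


FTP = 268 * 0.95 = 254.6 W

254.6 W


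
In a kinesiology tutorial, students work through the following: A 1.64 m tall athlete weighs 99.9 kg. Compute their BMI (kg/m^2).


height^2 = 2.6896 m^2
BMI = 99.9 / 2.6896 = 37.14 kg/m^2

37.14 kg/m^2


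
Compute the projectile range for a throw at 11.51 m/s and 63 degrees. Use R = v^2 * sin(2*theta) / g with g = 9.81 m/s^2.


Two times the angle = 126 degrees
sin(126) = 0.809017
R = 132.4801 * 0.809017 / 9.81 = 10.925 m

10.925 m


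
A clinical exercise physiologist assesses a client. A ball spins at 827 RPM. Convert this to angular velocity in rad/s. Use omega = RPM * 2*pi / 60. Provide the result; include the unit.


omega = 827 * 2 * pi / 60
= 827 * 6.28318531 / 60
= 5196.194 / 60
= 86.603 rad/s

86.603 rad/s


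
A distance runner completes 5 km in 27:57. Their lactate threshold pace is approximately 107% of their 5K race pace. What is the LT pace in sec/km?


Convert to seconds: 27 min 57 s = 1677 s
Pace per km = 1677 / 5 = 335.4 s/km
LT pace = 335.4 * 1.07 = 358.88 s/km

358.88 s/km


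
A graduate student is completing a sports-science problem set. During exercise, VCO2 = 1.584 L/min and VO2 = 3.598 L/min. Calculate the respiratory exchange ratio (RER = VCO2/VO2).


RER = VCO2 / VO2
= 1.584 / 3.598
= 0.4402

0.4402


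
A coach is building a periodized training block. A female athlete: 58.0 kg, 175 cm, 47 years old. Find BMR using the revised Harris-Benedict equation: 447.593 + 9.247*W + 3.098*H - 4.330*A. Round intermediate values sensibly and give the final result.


Intercept = 447.593
Weight contribution = 9.247 * 58.0 = 536.326
Height contribution = 3.098 * 175 = 542.15
Age contribution = 4.33 * 47 = 203.51
BMR = 447.593 + 536.326 + 542.15 - 203.51
= 1322.56 kcal/day

1322.56 kcal/day


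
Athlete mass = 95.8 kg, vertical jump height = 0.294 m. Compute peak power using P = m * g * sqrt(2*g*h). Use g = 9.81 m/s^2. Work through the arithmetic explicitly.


sqrt(2 * 9.81 * 0.294) = sqrt(5.76828) = 2.401724 m/s
P = 95.8 * 9.81 * 2.401724
= 2257.14 W

2257.14 W


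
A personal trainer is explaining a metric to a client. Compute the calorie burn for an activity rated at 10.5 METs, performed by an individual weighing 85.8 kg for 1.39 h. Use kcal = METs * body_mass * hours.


Product of METs and mass = 10.5 * 85.8 = 900.9
Total kcal = 900.9 * 1.39 = 1252.25 kcal

1252.25 kcal


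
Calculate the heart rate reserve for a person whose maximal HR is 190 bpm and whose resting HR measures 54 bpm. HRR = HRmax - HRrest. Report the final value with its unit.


HRmax = 190 bpm
HRrest = 54 bpm
HRR = 190 - 54 = 136 bpm

136 bpm


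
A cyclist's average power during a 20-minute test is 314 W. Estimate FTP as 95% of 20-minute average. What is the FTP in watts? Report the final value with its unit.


FTP = 20-min power * 0.95
= 314 * 0.95
= 298.3 W

298.3 W


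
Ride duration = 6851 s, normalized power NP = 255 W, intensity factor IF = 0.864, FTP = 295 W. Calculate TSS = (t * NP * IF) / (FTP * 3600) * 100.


Numerator = 6851 * 255 * 0.864 = 1509412.32
Denominator = 295 * 3600 = 1062000
TSS = 1509412.32 / 1062000 * 100
= 142.13

142.13 TSS


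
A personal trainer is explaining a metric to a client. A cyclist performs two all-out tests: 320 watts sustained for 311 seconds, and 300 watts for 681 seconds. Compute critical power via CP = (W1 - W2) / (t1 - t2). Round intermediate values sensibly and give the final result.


W1 = P1 * t1 = 320 * 311 = 99520 J
W2 = P2 * t2 = 300 * 681 = 204300 J
CP = (99520 - 204300) / (311 - 681)
= 283.19 W

283.19 W


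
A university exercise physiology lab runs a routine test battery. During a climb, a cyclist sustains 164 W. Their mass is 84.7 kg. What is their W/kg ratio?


Power-to-weight = 164 W / 84.7 kg
= 1.936 W/kg

1.936 W/kg


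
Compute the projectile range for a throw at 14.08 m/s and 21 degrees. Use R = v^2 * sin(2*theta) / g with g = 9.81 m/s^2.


Two times the angle = 42 degrees
sin(42) = 0.669131
R = 198.2464 * 0.669131 / 9.81 = 13.522 m

13.522 m


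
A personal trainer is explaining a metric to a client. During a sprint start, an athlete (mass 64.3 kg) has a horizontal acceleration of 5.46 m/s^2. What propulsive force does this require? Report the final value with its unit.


Propulsive force = mass * acceleration
= 64.3 kg * 5.46 m/s^2
= 351.08 N

351.08 N


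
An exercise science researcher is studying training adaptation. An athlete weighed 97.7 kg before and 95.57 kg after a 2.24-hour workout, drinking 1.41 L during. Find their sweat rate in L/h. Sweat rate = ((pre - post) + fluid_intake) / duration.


Body mass change = 2.13 kg
Total sweat loss = 2.13 + 1.41 = 3.54 L
Rate = 3.54 / 2.24 = 1.58 L/h

1.58 L/h


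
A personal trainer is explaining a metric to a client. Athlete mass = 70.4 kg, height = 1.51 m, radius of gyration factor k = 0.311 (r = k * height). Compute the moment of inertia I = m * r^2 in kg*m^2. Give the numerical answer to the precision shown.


r = k * height = 0.311 * 1.51 = 0.46961 m
r^2 = 0.46961^2 = 0.220534
I = 70.4 * 0.220534 = 15.526 kg*m^2

15.526 kg*m^2


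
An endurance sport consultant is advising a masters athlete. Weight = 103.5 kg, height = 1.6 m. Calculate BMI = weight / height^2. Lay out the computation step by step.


height^2 = 1.6^2 = 2.56
BMI = 103.5 / 2.56 = 40.43 kg/m^2

40.43 kg/m^2


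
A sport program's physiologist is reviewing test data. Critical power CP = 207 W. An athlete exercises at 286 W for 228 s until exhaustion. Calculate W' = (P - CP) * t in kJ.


P - CP = 286 - 207 = 79 W
W' = 79 * 228 = 18012 J
= 18012 / 1000 = 18.012 kJ

18.012 kJ


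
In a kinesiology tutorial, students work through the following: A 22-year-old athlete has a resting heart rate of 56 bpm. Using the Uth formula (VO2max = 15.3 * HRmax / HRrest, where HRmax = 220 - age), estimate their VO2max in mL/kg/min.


HRmax = 220 - 22 = 198 bpm
Ratio = HRmax / HRrest = 198 / 56 = 3.5357
VO2max = 15.3 * 3.5357 = 54.1 mL/kg/min

54.1 mL/kg/min


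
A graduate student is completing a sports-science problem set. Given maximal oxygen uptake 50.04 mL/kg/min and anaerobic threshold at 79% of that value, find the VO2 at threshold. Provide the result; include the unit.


Percentage as decimal = 0.79
VO2 at AT = 50.04 * 0.79 = 39.53 mL/kg/min

39.53 mL/kg/min


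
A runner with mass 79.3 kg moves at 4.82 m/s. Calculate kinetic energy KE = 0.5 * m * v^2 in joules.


v^2 = 4.82^2 = 23.2324
KE = 0.5 * 79.3 * 23.2324
= 921.16 J

921.16 J


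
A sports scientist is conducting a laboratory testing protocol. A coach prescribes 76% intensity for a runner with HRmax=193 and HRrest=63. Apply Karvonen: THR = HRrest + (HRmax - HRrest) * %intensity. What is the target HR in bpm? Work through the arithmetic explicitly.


Heart rate reserve = 193 - 63 = 130
Intensity fraction = 76 / 100 = 0.76
THR = 63 + 130 * 0.76 = 161.8 bpm

161.8 bpm


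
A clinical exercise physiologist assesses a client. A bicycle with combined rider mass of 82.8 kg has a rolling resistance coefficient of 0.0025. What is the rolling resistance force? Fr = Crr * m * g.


Fr = 0.0025 * 82.8 * 9.81
= 0.207 * 9.81
= 2.031 N

2.031 N


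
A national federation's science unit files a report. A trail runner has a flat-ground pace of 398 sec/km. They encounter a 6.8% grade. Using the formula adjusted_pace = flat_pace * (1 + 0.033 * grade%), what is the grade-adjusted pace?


Grade factor = 1 + 0.033 * 6.8 = 1.2244
Adjusted = 398 * 1.2244 = 487.31 sec/km

487.31 s/km


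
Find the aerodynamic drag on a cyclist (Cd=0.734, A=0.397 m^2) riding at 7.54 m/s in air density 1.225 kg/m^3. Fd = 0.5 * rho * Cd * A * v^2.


Fd = 0.5 * 1.225 * 0.734 * 0.397 * 7.54^2
= 0.5 * 1.225 * 0.734 * 0.397 * 56.8516
= 10.147 N

10.147 N


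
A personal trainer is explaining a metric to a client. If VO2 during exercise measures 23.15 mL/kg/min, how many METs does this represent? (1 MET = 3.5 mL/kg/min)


METs = VO2 / 3.5 = 23.15 / 3.5 = 6.61

6.61 METs


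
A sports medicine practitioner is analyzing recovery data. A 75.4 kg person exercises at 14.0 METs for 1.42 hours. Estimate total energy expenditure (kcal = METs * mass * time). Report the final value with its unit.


Energy = METs * mass(kg) * time(h)
= 14.0 * 75.4 * 1.42
= 1498.95 kcal

1498.95 kcal


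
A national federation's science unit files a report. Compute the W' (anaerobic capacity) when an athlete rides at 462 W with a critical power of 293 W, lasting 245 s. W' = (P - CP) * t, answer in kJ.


Above-CP power = 169 W
Duration = 245 s
W' = 169 * 245 = 41405 J
Convert: 41405 / 1000 = 41.405 kJ

41.405 kJ


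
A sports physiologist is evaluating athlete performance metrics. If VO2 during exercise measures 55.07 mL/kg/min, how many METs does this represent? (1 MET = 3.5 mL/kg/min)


METs = VO2 / 3.5 = 55.07 / 3.5 = 15.73

15.73 METs


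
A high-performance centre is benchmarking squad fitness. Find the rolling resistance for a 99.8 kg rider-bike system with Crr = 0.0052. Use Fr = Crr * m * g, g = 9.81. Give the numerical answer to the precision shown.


m * g = 99.8 * 9.81 = 979.038 N
Fr = 0.0052 * 979.038 = 5.091 N

5.091 N


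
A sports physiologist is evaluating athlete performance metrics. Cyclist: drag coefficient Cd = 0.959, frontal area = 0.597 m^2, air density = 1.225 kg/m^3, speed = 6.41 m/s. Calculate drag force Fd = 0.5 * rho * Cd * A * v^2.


v^2 = 6.41^2 = 41.0881
Fd = 0.5 * 1.225 * 0.959 * 0.597 * 41.0881
= 14.408 N

14.408 N


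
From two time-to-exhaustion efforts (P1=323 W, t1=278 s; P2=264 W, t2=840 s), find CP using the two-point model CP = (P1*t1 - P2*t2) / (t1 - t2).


Work in trial 1 = 89794 J
Work in trial 2 = 221760 J
Delta work = -131966 J
Delta time = -562 s
CP = -131966 / -562 = 234.81 W

234.81 W


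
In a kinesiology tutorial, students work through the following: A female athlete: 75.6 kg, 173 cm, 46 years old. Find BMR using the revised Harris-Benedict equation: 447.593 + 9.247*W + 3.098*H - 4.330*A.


Intercept = 447.593
Weight contribution = 9.247 * 75.6 = 699.0732
Height contribution = 3.098 * 173 = 535.954
Age contribution = 4.33 * 46 = 199.18
BMR = 447.593 + 699.0732 + 535.954 - 199.18
= 1483.44 kcal/day

1483.44 kcal/day


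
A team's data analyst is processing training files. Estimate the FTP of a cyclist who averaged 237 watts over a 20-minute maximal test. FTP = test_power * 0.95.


FTP = 237 * 0.95 = 225.15 W

225.15 W
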